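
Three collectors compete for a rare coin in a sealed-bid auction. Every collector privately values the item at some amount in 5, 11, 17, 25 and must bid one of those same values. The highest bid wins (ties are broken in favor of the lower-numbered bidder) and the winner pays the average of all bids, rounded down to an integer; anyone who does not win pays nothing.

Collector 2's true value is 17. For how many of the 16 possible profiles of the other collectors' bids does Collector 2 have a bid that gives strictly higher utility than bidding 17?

3

Others bid (5, 5): truth gives 8; bid 11 gives 10 > 8. Violating.
Others bid (5, 11): truth gives 6; bid 11 gives 8 > 6. Violating.
Others bid (17, 5): truth gives 0; bid 25 gives 2 > 0. Violating.
Others bid (5, 17): truth gives 4; no alternative beats it.
Others bid (5, 25): truth gives 0; no alternative beats it.
(Checking all 16 profiles: 3 have a profitable deviation, 13 do not.)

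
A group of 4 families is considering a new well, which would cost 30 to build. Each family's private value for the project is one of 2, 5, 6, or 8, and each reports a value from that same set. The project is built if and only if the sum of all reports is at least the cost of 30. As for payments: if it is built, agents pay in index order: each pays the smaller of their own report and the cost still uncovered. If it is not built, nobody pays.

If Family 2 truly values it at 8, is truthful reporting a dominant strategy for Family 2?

Consider the case where Family 1 reports 8, Family 3 reports 8 and Family 4 reports 8.
Truthful report 8: project built, pays 8, utility 8 - 8 = 0.
Report 6 instead: project built, pays 6, utility 8 - 6 = 2.
Since 2 > 0, reporting 6 is strictly better here, so truthful reporting is not dominant.

No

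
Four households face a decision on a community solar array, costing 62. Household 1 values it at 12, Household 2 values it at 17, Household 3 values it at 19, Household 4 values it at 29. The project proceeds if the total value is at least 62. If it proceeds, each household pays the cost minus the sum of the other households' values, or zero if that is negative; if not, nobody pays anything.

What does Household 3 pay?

Total value 77 ≥ cost 62, so the project is built.
The other households' values sum to 58.
Cost minus that sum is 62 - 58 = 4.

4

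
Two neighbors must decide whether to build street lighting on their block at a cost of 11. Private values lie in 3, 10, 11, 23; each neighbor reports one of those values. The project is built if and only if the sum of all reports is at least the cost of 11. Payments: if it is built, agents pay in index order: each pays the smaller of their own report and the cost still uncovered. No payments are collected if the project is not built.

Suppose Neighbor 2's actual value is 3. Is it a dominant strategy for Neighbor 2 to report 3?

Yes

Check each profile of the others' reports and compare truth against every alternative report.
Others report (3): truth gives 0, best alternative gives -5.
Others report (11): truth gives 3, best alternative gives 3.
Others report (23): truth gives 3, best alternative gives 3.
Others report (10): truth gives 2, best alternative gives 2.
In every case the truthful report is at least as good as any alternative, so it is a dominant strategy.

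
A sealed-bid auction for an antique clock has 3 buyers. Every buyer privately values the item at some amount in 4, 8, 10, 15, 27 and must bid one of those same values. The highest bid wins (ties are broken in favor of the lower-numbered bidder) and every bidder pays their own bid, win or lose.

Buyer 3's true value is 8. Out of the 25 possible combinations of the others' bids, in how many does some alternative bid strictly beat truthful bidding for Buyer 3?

24

Others bid (4, 8): truth gives -8; bid 10 gives -2 > -8. Violating.
Others bid (4, 10): truth gives -8; bid 4 gives -4 > -8. Violating.
Others bid (4, 15): truth gives -8; bid 4 gives -4 > -8. Violating.
Others bid (4, 27): truth gives -8; bid 4 gives -4 > -8. Violating.
Others bid (4, 4): truth gives 0; no alternative beats it.
(Checking all 25 profiles: 24 have a profitable deviation, 1 does not.)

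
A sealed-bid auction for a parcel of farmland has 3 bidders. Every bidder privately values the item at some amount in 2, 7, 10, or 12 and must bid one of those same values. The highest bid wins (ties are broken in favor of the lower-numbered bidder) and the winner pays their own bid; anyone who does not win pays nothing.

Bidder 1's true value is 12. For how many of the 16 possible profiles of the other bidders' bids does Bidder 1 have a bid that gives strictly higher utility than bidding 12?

Others bid (2, 2): truth gives 0; bid 2 gives 10 > 0. Violating.
Others bid (2, 7): truth gives 0; bid 7 gives 5 > 0. Violating.
Others bid (2, 10): truth gives 0; bid 10 gives 2 > 0. Violating.
Others bid (7, 2): truth gives 0; bid 7 gives 5 > 0. Violating.
Others bid (2, 12): truth gives 0; no alternative beats it.
Others bid (7, 12): truth gives 0; no alternative beats it.
(Checking all 16 profiles: 9 have a profitable deviation, 7 do not.)

9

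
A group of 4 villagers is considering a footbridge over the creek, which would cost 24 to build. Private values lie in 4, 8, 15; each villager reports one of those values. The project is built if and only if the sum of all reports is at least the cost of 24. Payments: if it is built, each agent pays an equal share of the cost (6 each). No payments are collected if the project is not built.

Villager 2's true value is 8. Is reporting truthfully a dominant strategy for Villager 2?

Consider the case where Villager 1 reports 4, Villager 3 reports 4 and Villager 4 reports 4.
Truthful report 8: project not built, utility 0.
Report 15 instead: project built, pays 6, utility 8 - 6 = 2.
Since 2 > 0, reporting 15 is strictly better here, so truthful reporting is not dominant.

No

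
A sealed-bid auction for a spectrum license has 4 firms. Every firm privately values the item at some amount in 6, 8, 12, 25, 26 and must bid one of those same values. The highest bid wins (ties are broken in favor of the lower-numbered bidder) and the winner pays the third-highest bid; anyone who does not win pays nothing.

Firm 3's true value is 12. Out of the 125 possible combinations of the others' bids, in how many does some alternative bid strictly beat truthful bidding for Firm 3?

24

Others bid (6, 6, 25): truth gives 0; bid 25 gives 6 > 0. Violating.
Others bid (6, 6, 26): truth gives 0; bid 26 gives 6 > 0. Violating.
Others bid (6, 8, 25): truth gives 0; bid 25 gives 4 > 0. Violating.
Others bid (6, 8, 26): truth gives 0; bid 26 gives 4 > 0. Violating.
Others bid (6, 6, 6): truth gives 6; no alternative beats it.
Others bid (6, 6, 8): truth gives 6; no alternative beats it.
(Checking all 125 profiles: 24 have a profitable deviation, 101 do not.)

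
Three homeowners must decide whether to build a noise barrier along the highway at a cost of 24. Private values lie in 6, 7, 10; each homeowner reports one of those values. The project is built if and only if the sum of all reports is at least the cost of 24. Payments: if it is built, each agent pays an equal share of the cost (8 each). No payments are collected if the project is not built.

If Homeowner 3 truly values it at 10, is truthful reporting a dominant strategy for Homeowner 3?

Check each profile of the others' reports and compare truth against every alternative report.
Others report (6, 10): truth gives 2, best alternative gives 0.
Others report (7, 7): truth gives 2, best alternative gives 0.
Others report (10, 6): truth gives 2, best alternative gives 0.
Others report (7, 10): truth gives 2, best alternative gives 2.
Others report (10, 7): truth gives 2, best alternative gives 2.
Others report (10, 10): truth gives 2, best alternative gives 2.
(Remaining 3 profiles checked similarly; truth is weakly best in each.)
In every case the truthful report is at least as good as any alternative, so it is a dominant strategy.

Yes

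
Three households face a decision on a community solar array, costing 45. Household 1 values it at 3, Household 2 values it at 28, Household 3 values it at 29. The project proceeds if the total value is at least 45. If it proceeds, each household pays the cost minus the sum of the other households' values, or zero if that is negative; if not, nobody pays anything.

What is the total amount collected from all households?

27

Total value 60 ≥ cost 45, so it is built.
Household 1: others sum to 57; max(0, 45 - 57) = 0.
Household 2: others sum to 32; max(0, 45 - 32) = 13.
Household 3: others sum to 31; max(0, 45 - 31) = 14.
Total collected = 0 + 13 + 14 = 27.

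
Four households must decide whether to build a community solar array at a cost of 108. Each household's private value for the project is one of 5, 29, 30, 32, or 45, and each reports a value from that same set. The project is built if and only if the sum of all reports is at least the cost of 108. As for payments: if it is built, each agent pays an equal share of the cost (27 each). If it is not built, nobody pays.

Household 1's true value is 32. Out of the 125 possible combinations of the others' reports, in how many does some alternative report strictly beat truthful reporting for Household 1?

Others report (5, 29, 29): truth gives 0; report 45 gives 5 > 0. Violating.
Others report (5, 29, 30): truth gives 0; report 45 gives 5 > 0. Violating.
Others report (5, 29, 32): truth gives 0; report 45 gives 5 > 0. Violating.
Others report (5, 30, 29): truth gives 0; report 45 gives 5 > 0. Violating.
Others report (5, 5, 5): truth gives 0; no alternative beats it.
Others report (5, 5, 29): truth gives 0; no alternative beats it.
(Checking all 125 profiles: 27 have a profitable deviation, 98 do not.)

27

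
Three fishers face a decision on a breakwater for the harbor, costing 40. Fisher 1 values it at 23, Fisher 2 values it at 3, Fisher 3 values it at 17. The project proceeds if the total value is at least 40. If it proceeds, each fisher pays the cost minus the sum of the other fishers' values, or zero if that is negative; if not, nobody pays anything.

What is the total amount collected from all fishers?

Total value 43 ≥ cost 40, so it is built.
Fisher 1: others sum to 20; max(0, 40 - 20) = 20.
Fisher 2: others sum to 40; max(0, 40 - 40) = 0.
Fisher 3: others sum to 26; max(0, 40 - 26) = 14.
Total collected = 20 + 0 + 14 = 34.

34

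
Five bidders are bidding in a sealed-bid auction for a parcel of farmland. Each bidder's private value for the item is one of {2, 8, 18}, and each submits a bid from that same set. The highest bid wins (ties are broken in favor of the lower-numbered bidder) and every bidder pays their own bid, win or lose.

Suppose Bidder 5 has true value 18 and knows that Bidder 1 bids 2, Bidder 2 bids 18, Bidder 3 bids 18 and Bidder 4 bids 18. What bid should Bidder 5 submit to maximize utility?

Bid 2: loses but pays 2, utility -2.
Bid 8: loses but pays 8, utility -8.
Bid 18: loses but pays 18, utility -18.
The best choice is 2 with utility -2.

2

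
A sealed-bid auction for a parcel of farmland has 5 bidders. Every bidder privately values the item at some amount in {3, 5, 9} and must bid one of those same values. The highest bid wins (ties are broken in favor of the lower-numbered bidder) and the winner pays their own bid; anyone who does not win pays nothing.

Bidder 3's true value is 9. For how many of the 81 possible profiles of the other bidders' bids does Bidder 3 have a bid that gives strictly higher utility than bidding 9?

4

Others bid (3, 3, 3, 3): truth gives 0; bid 5 gives 4 > 0. Violating.
Others bid (3, 3, 3, 5): truth gives 0; bid 5 gives 4 > 0. Violating.
Others bid (3, 3, 5, 3): truth gives 0; bid 5 gives 4 > 0. Violating.
Others bid (3, 3, 5, 5): truth gives 0; bid 5 gives 4 > 0. Violating.
Others bid (3, 3, 3, 9): truth gives 0; no alternative beats it.
Others bid (3, 3, 5, 9): truth gives 0; no alternative beats it.
(Checking all 81 profiles: 4 have a profitable deviation, 77 do not.)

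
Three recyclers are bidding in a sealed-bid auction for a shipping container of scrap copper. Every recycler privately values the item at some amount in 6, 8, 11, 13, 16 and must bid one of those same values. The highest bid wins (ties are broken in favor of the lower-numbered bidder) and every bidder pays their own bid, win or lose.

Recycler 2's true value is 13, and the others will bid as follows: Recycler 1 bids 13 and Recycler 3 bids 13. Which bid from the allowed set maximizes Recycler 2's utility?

16

Bid 6: loses but pays 6, utility -6.
Bid 8: loses but pays 8, utility -8.
Bid 11: loses but pays 11, utility -11.
Bid 13: loses but pays 13, utility -13.
Bid 16: wins, pays 16, utility 13 - 16 = -3.
The best choice is 16 with utility -3.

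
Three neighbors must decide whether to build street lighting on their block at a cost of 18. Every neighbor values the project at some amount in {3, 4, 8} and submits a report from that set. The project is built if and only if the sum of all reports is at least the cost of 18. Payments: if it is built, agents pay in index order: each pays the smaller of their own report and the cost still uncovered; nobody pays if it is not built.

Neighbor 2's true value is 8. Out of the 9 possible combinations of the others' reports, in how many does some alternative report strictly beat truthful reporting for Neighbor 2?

Others report (8, 8): truth gives 0; report 3 gives 5 > 0. Violating.
Others report (3, 3): truth gives 0; no alternative beats it.
Others report (3, 4): truth gives 0; no alternative beats it.
(Checking all 9 profiles: 1 has a profitable deviation, 8 do not.)

1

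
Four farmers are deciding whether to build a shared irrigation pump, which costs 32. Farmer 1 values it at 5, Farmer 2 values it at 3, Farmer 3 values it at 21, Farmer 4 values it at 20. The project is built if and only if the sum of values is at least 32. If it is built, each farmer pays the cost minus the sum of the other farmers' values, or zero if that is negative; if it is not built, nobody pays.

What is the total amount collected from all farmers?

7

Total value 49 ≥ cost 32, so it is built.
Farmer 1: others sum to 44; max(0, 32 - 44) = 0.
Farmer 2: others sum to 46; max(0, 32 - 46) = 0.
Farmer 3: others sum to 28; max(0, 32 - 28) = 4.
Farmer 4: others sum to 29; max(0, 32 - 29) = 3.
Total collected = 0 + 0 + 4 + 3 = 7.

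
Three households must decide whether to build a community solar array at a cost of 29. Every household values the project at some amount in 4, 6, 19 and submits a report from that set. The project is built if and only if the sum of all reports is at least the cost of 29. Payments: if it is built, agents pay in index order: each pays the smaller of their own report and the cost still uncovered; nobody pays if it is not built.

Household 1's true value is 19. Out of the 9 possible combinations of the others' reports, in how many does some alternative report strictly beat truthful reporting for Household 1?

5

Others report (4, 19): truth gives 0; report 6 gives 13 > 0. Violating.
Others report (6, 19): truth gives 0; report 4 gives 15 > 0. Violating.
Others report (19, 4): truth gives 0; report 6 gives 13 > 0. Violating.
Others report (19, 6): truth gives 0; report 4 gives 15 > 0. Violating.
Others report (4, 4): truth gives 0; no alternative beats it.
Others report (4, 6): truth gives 0; no alternative beats it.
(Checking all 9 profiles: 5 have a profitable deviation, 4 do not.)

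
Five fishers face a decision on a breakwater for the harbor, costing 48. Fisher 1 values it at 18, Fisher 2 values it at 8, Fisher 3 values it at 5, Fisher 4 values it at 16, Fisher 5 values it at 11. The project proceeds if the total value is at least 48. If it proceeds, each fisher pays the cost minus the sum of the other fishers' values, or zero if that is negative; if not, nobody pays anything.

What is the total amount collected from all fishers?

Total value 58 ≥ cost 48, so it is built.
Fisher 1: others sum to 40; max(0, 48 - 40) = 8.
Fisher 2: others sum to 50; max(0, 48 - 50) = 0.
Fisher 3: others sum to 53; max(0, 48 - 53) = 0.
Fisher 4: others sum to 42; max(0, 48 - 42) = 6.
Fisher 5: others sum to 47; max(0, 48 - 47) = 1.
Total collected = 8 + 0 + 0 + 6 + 1 = 15.

15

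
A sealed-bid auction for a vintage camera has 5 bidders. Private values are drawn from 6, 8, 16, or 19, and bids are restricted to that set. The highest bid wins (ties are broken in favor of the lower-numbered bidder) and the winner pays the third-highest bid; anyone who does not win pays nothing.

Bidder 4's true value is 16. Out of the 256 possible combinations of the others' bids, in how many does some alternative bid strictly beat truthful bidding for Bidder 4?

32

Others bid (6, 6, 6, 19): truth gives 0; bid 19 gives 10 > 0. Violating.
Others bid (6, 6, 8, 19): truth gives 0; bid 19 gives 8 > 0. Violating.
Others bid (6, 6, 16, 6): truth gives 0; bid 19 gives 10 > 0. Violating.
Others bid (6, 6, 16, 8): truth gives 0; bid 19 gives 8 > 0. Violating.
Others bid (6, 6, 6, 6): truth gives 10; no alternative beats it.
Others bid (6, 6, 6, 8): truth gives 10; no alternative beats it.
(Checking all 256 profiles: 32 have a profitable deviation, 224 do not.)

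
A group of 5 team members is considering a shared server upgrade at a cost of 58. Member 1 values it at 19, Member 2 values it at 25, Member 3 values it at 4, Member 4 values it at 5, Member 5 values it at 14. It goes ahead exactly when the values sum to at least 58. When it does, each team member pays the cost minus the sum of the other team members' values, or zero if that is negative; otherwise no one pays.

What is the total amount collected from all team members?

31

Total value 67 ≥ cost 58, so it is built.
Member 1: others sum to 48; max(0, 58 - 48) = 10.
Member 2: others sum to 42; max(0, 58 - 42) = 16.
Member 3: others sum to 63; max(0, 58 - 63) = 0.
Member 4: others sum to 62; max(0, 58 - 62) = 0.
Member 5: others sum to 53; max(0, 58 - 53) = 5.
Total collected = 10 + 16 + 0 + 0 + 5 = 31.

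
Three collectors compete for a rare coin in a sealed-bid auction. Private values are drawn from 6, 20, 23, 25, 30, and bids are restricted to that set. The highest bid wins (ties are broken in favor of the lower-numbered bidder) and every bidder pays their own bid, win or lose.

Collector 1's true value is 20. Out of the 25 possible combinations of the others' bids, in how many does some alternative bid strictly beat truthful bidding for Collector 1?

Others bid (6, 6): truth gives 0; bid 6 gives 14 > 0. Violating.
Others bid (6, 23): truth gives -20; bid 23 gives -3 > -20. Violating.
Others bid (6, 25): truth gives -20; bid 25 gives -5 > -20. Violating.
Others bid (6, 30): truth gives -20; bid 6 gives -6 > -20. Violating.
Others bid (6, 20): truth gives 0; no alternative beats it.
Others bid (20, 6): truth gives 0; no alternative beats it.
(Checking all 25 profiles: 22 have a profitable deviation, 3 do not.)

22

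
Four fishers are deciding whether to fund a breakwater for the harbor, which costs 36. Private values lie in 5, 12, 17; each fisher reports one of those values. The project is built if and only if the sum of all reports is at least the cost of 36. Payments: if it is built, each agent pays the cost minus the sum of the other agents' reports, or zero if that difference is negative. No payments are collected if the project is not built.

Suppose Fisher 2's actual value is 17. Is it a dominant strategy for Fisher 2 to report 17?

Check each profile of the others' reports and compare truth against every alternative report.
Others report (5, 5, 12): truth gives 3, best alternative gives 0.
Others report (5, 12, 5): truth gives 3, best alternative gives 0.
Others report (12, 5, 5): truth gives 3, best alternative gives 0.
Others report (5, 17, 17): truth gives 17, best alternative gives 17.
Others report (12, 12, 12): truth gives 17, best alternative gives 17.
Others report (12, 12, 17): truth gives 17, best alternative gives 17.
(Remaining 21 profiles checked similarly; truth is weakly best in each.)
In every case the truthful report is at least as good as any alternative, so it is a dominant strategy.

Yes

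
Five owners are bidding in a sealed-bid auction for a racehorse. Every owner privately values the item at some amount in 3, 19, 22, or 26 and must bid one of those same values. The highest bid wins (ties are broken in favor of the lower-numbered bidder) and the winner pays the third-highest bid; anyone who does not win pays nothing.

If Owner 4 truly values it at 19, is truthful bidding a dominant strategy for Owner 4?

Consider the case where Owner 1 bids 3, Owner 2 bids 3, Owner 3 bids 3 and Owner 5 bids 22.
Truthful bid 19: loses, pays 0, utility 0.
Bid 22 instead: wins, pays 3, utility 19 - 3 = 16.
Since 16 > 0, bidding 22 is strictly better here, so truthful bidding is not dominant.

No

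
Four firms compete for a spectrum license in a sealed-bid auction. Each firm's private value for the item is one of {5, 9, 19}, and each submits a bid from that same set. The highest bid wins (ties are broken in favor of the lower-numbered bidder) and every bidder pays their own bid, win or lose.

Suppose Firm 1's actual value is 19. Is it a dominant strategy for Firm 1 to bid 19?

Consider the case where Firm 2 bids 5, Firm 3 bids 5 and Firm 4 bids 5.
Truthful bid 19: wins, pays 19, utility 19 - 19 = 0.
Bid 5 instead: wins, pays 5, utility 19 - 5 = 14.
Since 14 > 0, bidding 5 is strictly better here, so truthful bidding is not dominant.

No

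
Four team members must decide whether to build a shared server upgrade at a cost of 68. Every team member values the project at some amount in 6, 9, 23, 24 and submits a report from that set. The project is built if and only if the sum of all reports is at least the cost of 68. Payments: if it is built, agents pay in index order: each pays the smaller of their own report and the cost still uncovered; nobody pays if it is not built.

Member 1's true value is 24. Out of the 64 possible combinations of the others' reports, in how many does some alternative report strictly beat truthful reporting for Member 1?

Others report (6, 23, 23): truth gives 0; report 23 gives 1 > 0. Violating.
Others report (6, 23, 24): truth gives 0; report 23 gives 1 > 0. Violating.
Others report (6, 24, 23): truth gives 0; report 23 gives 1 > 0. Violating.
Others report (6, 24, 24): truth gives 0; report 23 gives 1 > 0. Violating.
Others report (6, 6, 6): truth gives 0; no alternative beats it.
Others report (6, 6, 9): truth gives 0; no alternative beats it.
(Checking all 64 profiles: 32 have a profitable deviation, 32 do not.)

32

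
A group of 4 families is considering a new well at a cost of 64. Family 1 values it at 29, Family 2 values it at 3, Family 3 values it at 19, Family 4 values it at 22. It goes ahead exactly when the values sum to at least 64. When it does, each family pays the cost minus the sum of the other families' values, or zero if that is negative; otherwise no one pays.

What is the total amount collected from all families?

43

Total value 73 ≥ cost 64, so it is built.
Family 1: others sum to 44; max(0, 64 - 44) = 20.
Family 2: others sum to 70; max(0, 64 - 70) = 0.
Family 3: others sum to 54; max(0, 64 - 54) = 10.
Family 4: others sum to 51; max(0, 64 - 51) = 13.
Total collected = 20 + 0 + 10 + 13 = 43.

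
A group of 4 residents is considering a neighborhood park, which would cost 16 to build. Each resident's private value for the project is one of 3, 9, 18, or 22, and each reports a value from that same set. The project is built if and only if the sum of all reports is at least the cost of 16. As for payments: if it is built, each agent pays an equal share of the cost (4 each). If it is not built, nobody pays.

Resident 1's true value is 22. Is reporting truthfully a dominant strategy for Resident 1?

Check each profile of the others' reports and compare truth against every alternative report.
Others report (3, 3, 3): truth gives 18, best alternative gives 18.
Others report (3, 3, 9): truth gives 18, best alternative gives 18.
Others report (3, 3, 18): truth gives 18, best alternative gives 18.
Others report (3, 3, 22): truth gives 18, best alternative gives 18.
Others report (3, 9, 3): truth gives 18, best alternative gives 18.
Others report (3, 9, 9): truth gives 18, best alternative gives 18.
(Remaining 58 profiles checked similarly; truth is weakly best in each.)
In every case the truthful report is at least as good as any alternative, so it is a dominant strategy.

Yes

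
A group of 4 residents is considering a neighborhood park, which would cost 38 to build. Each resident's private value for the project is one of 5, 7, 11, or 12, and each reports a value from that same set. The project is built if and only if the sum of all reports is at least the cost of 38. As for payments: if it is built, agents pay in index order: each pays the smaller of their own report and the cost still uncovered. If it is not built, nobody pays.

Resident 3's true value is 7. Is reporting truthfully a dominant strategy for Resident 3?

No

Consider the case where Resident 1 reports 11, Resident 2 reports 11 and Resident 4 reports 11.
Truthful report 7: project built, pays 7, utility 7 - 7 = 0.
Report 5 instead: project built, pays 5, utility 7 - 5 = 2.
Since 2 > 0, reporting 5 is strictly better here, so truthful reporting is not dominant.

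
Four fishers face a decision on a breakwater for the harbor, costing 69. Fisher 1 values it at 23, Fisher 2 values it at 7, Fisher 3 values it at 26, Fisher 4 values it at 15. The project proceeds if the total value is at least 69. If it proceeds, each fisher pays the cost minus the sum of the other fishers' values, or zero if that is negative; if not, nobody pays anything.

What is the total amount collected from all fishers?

63

Total value 71 ≥ cost 69, so it is built.
Fisher 1: others sum to 48; max(0, 69 - 48) = 21.
Fisher 2: others sum to 64; max(0, 69 - 64) = 5.
Fisher 3: others sum to 45; max(0, 69 - 45) = 24.
Fisher 4: others sum to 56; max(0, 69 - 56) = 13.
Total collected = 21 + 5 + 24 + 13 = 63.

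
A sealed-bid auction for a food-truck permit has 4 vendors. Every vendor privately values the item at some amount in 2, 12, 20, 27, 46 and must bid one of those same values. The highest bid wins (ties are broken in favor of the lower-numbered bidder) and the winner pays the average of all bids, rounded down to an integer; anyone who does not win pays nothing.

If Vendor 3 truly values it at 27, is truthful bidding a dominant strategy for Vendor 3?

Consider the case where Vendor 1 bids 2, Vendor 2 bids 2 and Vendor 4 bids 2.
Truthful bid 27: wins, pays 8, utility 27 - 8 = 19.
Bid 12 instead: wins, pays 4, utility 27 - 4 = 23.
Since 23 > 19, bidding 12 is strictly better here, so truthful bidding is not dominant.

No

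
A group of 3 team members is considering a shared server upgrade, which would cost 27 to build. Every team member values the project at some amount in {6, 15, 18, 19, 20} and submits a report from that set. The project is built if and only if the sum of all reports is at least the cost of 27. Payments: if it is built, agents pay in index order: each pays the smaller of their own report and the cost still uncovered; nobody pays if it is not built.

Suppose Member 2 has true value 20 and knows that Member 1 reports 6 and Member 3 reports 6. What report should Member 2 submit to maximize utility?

Report 6: project not built, utility 0.
Report 15: project built, pays 15, utility 20 - 15 = 5.
Report 18: project built, pays 18, utility 20 - 18 = 2.
Report 19: project built, pays 19, utility 20 - 19 = 1.
Report 20: project built, pays 20, utility 20 - 20 = 0.
The best choice is 15 with utility 5.

15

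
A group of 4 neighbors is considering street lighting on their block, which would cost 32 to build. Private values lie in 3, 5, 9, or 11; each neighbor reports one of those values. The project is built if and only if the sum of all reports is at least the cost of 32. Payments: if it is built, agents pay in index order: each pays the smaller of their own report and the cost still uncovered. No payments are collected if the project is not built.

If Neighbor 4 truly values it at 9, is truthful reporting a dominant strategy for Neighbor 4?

Yes

Check each profile of the others' reports and compare truth against every alternative report.
Others report (11, 11, 11): truth gives 9, best alternative gives 9.
Others report (9, 11, 11): truth gives 8, best alternative gives 8.
Others report (11, 9, 11): truth gives 8, best alternative gives 8.
Others report (11, 11, 9): truth gives 8, best alternative gives 8.
Others report (9, 9, 11): truth gives 6, best alternative gives 6.
Others report (9, 11, 9): truth gives 6, best alternative gives 6.
(Remaining 58 profiles checked similarly; truth is weakly best in each.)
In every case the truthful report is at least as good as any alternative, so it is a dominant strategy.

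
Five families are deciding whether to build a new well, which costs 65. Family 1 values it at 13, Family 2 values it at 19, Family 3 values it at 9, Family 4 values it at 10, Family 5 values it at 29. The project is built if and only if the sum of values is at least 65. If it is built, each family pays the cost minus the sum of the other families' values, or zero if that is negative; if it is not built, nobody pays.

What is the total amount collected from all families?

18

Total value 80 ≥ cost 65, so it is built.
Family 1: others sum to 67; max(0, 65 - 67) = 0.
Family 2: others sum to 61; max(0, 65 - 61) = 4.
Family 3: others sum to 71; max(0, 65 - 71) = 0.
Family 4: others sum to 70; max(0, 65 - 70) = 0.
Family 5: others sum to 51; max(0, 65 - 51) = 14.
Total collected = 0 + 4 + 0 + 0 + 14 = 18.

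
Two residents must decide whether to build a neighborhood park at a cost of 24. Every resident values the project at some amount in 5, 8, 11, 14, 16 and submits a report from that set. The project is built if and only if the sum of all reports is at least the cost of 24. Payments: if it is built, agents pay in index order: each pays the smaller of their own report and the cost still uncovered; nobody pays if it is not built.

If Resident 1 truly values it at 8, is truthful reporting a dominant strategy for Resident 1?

Check each profile of the others' reports and compare truth against every alternative report.
Others report (5): truth gives 0, best alternative gives 0.
Others report (8): truth gives 0, best alternative gives 0.
Others report (11): truth gives 0, best alternative gives 0.
Others report (14): truth gives 0, best alternative gives 0.
Others report (16): truth gives 0, best alternative gives 0.
In every case the truthful report is at least as good as any alternative, so it is a dominant strategy.

Yes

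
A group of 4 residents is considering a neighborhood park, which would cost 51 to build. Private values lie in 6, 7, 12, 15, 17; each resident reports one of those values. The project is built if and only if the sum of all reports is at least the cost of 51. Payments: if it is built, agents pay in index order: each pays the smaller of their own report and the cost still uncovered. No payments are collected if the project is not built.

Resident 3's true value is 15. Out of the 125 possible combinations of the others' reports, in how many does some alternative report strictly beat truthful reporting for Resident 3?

38

Others report (6, 17, 17): truth gives 0; report 12 gives 3 > 0. Violating.
Others report (7, 15, 17): truth gives 0; report 12 gives 3 > 0. Violating.
Others report (7, 17, 15): truth gives 0; report 12 gives 3 > 0. Violating.
Others report (7, 17, 17): truth gives 0; report 12 gives 3 > 0. Violating.
Others report (6, 6, 6): truth gives 0; no alternative beats it.
Others report (6, 6, 7): truth gives 0; no alternative beats it.
(Checking all 125 profiles: 38 have a profitable deviation, 87 do not.)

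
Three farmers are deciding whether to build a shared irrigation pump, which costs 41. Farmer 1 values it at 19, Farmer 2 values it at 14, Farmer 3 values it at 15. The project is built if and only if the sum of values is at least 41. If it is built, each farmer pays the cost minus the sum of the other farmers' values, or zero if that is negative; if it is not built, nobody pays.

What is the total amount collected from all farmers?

Total value 48 ≥ cost 41, so it is built.
Farmer 1: others sum to 29; max(0, 41 - 29) = 12.
Farmer 2: others sum to 34; max(0, 41 - 34) = 7.
Farmer 3: others sum to 33; max(0, 41 - 33) = 8.
Total collected = 12 + 7 + 8 = 27.

27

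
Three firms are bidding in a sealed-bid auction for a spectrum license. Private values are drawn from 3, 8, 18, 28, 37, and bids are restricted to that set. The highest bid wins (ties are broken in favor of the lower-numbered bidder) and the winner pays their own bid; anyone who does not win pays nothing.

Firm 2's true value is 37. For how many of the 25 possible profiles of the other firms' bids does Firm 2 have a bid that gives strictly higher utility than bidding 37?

12

Others bid (3, 3): truth gives 0; bid 8 gives 29 > 0. Violating.
Others bid (3, 8): truth gives 0; bid 8 gives 29 > 0. Violating.
Others bid (3, 18): truth gives 0; bid 18 gives 19 > 0. Violating.
Others bid (3, 28): truth gives 0; bid 28 gives 9 > 0. Violating.
Others bid (3, 37): truth gives 0; no alternative beats it.
Others bid (8, 37): truth gives 0; no alternative beats it.
(Checking all 25 profiles: 12 have a profitable deviation, 13 do not.)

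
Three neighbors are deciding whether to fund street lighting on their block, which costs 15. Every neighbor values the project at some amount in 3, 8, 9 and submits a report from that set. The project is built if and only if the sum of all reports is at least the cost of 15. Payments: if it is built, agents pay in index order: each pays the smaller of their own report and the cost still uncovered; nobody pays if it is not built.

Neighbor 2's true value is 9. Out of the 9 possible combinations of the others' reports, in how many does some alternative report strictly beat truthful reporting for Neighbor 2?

Others report (3, 8): truth gives 0; report 8 gives 1 > 0. Violating.
Others report (3, 9): truth gives 0; report 3 gives 6 > 0. Violating.
Others report (8, 8): truth gives 2; report 3 gives 6 > 2. Violating.
Others report (8, 9): truth gives 2; report 3 gives 6 > 2. Violating.
Others report (3, 3): truth gives 0; no alternative beats it.
Others report (8, 3): truth gives 2; no alternative beats it.
(Checking all 9 profiles: 7 have a profitable deviation, 2 do not.)

7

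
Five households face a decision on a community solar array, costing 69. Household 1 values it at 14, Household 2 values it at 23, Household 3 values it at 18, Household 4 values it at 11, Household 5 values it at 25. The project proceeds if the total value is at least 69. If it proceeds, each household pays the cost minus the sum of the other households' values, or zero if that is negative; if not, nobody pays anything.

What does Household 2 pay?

Total value 91 ≥ cost 69, so the project is built.
The other households' values sum to 68.
Cost minus that sum is 69 - 68 = 1.

1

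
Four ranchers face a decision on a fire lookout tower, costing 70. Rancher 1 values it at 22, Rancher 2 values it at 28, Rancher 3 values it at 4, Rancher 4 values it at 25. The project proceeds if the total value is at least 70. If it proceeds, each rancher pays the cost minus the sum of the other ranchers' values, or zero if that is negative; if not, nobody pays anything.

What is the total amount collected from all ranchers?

48

Total value 79 ≥ cost 70, so it is built.
Rancher 1: others sum to 57; max(0, 70 - 57) = 13.
Rancher 2: others sum to 51; max(0, 70 - 51) = 19.
Rancher 3: others sum to 75; max(0, 70 - 75) = 0.
Rancher 4: others sum to 54; max(0, 70 - 54) = 16.
Total collected = 13 + 19 + 0 + 16 = 48.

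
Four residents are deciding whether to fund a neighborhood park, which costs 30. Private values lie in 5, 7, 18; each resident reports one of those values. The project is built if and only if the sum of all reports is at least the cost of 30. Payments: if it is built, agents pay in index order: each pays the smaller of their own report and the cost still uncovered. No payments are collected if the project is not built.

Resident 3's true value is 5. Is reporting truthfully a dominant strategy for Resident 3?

Check each profile of the others' reports and compare truth against every alternative report.
Others report (5, 5, 18): truth gives 0, best alternative gives -2.
Others report (5, 7, 18): truth gives 0, best alternative gives -2.
Others report (5, 18, 5): truth gives 0, best alternative gives -2.
Others report (5, 18, 7): truth gives 0, best alternative gives -2.
Others report (5, 18, 18): truth gives 0, best alternative gives -2.
Others report (7, 5, 18): truth gives 0, best alternative gives -2.
(Remaining 21 profiles checked similarly; truth is weakly best in each.)
In every case the truthful report is at least as good as any alternative, so it is a dominant strategy.

Yes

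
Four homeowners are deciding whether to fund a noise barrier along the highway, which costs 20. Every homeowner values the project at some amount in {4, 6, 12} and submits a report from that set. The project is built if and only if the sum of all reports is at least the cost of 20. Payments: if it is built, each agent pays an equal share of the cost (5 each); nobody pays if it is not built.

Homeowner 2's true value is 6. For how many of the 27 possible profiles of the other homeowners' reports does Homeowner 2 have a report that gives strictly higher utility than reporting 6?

Others report (4, 4, 4): truth gives 0; report 12 gives 1 > 0. Violating.
Others report (4, 4, 6): truth gives 1; no alternative beats it.
Others report (4, 4, 12): truth gives 1; no alternative beats it.
(Checking all 27 profiles: 1 has a profitable deviation, 26 do not.)

1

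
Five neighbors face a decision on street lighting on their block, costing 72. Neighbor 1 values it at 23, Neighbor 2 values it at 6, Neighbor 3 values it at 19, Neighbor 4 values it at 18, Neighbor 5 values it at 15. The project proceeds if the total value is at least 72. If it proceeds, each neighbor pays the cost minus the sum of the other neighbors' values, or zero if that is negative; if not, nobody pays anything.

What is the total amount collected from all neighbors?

39

Total value 81 ≥ cost 72, so it is built.
Neighbor 1: others sum to 58; max(0, 72 - 58) = 14.
Neighbor 2: others sum to 75; max(0, 72 - 75) = 0.
Neighbor 3: others sum to 62; max(0, 72 - 62) = 10.
Neighbor 4: others sum to 63; max(0, 72 - 63) = 9.
Neighbor 5: others sum to 66; max(0, 72 - 66) = 6.
Total collected = 14 + 0 + 10 + 9 + 6 = 39.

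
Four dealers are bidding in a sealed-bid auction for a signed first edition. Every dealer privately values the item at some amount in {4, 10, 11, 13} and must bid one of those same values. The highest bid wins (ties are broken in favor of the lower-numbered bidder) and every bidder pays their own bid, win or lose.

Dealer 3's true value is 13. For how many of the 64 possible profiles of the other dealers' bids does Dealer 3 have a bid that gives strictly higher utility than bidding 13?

Others bid (4, 4, 4): truth gives 0; bid 10 gives 3 > 0. Violating.
Others bid (4, 4, 10): truth gives 0; bid 10 gives 3 > 0. Violating.
Others bid (4, 4, 11): truth gives 0; bid 11 gives 2 > 0. Violating.
Others bid (4, 10, 4): truth gives 0; bid 11 gives 2 > 0. Violating.
Others bid (4, 4, 13): truth gives 0; no alternative beats it.
Others bid (4, 10, 13): truth gives 0; no alternative beats it.
(Checking all 64 profiles: 40 have a profitable deviation, 24 do not.)

40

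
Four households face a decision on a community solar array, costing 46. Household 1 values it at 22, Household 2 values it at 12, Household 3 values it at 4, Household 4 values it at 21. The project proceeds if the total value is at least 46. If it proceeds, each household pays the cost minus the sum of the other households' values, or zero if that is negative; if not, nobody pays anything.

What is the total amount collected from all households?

17

Total value 59 ≥ cost 46, so it is built.
Household 1: others sum to 37; max(0, 46 - 37) = 9.
Household 2: others sum to 47; max(0, 46 - 47) = 0.
Household 3: others sum to 55; max(0, 46 - 55) = 0.
Household 4: others sum to 38; max(0, 46 - 38) = 8.
Total collected = 9 + 0 + 0 + 8 = 17.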